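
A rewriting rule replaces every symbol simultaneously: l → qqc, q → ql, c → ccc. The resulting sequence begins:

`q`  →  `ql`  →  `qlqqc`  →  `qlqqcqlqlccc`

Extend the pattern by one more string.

qlqqcqlqlcccqlqqcqlqqcccccccccc

Rewriting each symbol of qlqqcqlqlccc: q→ql, l→qqc, q→ql, q→ql, c→ccc, q→ql, l→qqc, q→ql, l→qqc, c→ccc, c→ccc, c→ccc, which concatenates to ql qqc ql ql ccc ql qqc ql qqc ccc ccc ccc.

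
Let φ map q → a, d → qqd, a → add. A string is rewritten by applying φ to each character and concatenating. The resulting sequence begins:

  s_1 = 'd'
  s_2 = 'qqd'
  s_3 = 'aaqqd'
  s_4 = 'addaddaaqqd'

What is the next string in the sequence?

addqqdqqdaddqqdqqdaddaddaaqqd

Apply φ to addaddaaqqd symbol by symbol: a→add, d→qqd, d→qqd, a→add, d→qqd, d→qqd, a→add, a→add, q→a, q→a, d→qqd; joined: add qqd qqd add qqd qqd add add a a qqd.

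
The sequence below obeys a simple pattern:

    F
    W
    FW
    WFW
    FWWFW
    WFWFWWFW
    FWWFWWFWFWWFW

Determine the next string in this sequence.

From term 3 onward, concatenate the second-to-last term with the last: F·W = FW, W·FW = WFW, …
The next term joins WFWFWWFW and FWWFWWFWFWWFW.

WFWFWWFWFWWFWWFWFWWFW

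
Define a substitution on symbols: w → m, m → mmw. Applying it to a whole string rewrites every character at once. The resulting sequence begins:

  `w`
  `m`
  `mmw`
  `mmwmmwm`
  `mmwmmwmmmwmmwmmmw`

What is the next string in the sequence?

Rewriting the 17 symbols of mmwmmwmmmwmmwmmmw one by one yields mmw mmw m mmw mmw m mmw mmw mmw m mmw mmw m mmw mmw mmw m; concatenated:

mmwmmwmmmwmmwmmmwmmwmmwmmmwmmwmmmwmmwmmwm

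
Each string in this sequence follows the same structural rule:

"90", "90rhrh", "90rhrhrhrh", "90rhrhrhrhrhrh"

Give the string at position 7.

The strings grow by a fixed suffix rhrh each time.
From 90rhrhrhrhrhrh, 3 further steps: 90rhrhrhrhrhrh → 90rhrhrhrhrhrhrhrh → 90rhrhrhrhrhrhrhrhrhrh → (answer).

90rhrhrhrhrhrhrhrhrhrhrhrh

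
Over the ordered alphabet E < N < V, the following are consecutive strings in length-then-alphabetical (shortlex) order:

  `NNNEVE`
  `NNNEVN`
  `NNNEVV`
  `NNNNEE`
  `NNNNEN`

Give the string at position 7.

Advancing 2 positions from NNNNEN through NNNNEN → NNNNEV reaches term 7.

NNNNNE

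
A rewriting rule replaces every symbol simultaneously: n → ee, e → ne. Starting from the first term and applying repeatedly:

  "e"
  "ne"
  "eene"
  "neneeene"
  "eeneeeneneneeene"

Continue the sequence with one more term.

Rewriting the 16 symbols of eeneeeneneneeene one by one yields ne ne ee ne ne ne ee ne ee ne ee ne ne ne ee ne; concatenated:

neneeeneneneeeneeeneeeneneneeene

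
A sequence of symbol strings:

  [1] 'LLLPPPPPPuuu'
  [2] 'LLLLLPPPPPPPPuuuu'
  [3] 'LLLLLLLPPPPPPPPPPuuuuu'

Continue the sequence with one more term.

Each string has the form L^{2n-1} P^{2n+2} u^{n+1}, where the shown terms are n = 2, 3, 4.
For the next term, n = 5, so the run lengths are 9, 12, 6.

LLLLLLLLLPPPPPPPPPPPPuuuuuu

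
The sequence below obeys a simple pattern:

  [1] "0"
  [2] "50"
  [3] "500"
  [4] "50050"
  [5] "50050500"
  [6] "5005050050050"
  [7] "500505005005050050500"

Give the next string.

Each term (from the third on) is the previous term followed by the one before it: term 3 = 50·0 = 500.
The next term joins 500505005005050050500 and 5005050050050.

5005050050050500505005005050050050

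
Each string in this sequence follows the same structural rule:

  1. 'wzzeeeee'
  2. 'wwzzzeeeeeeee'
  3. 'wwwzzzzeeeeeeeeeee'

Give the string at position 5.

wwwwwzzzzzzeeeeeeeeeeeeeeeee

Reading off run lengths: w runs 1, 2, 3; z runs 2, 3, 4; e runs 5, 8, 11 — each is linear in n (n = 1, 2, …).
For term 5, n = 5, so the run lengths are 5, 6, 17.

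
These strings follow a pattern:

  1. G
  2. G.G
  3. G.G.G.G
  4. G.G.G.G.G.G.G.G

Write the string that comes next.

s(k+1) = s(k)·.·s(k) — each term doubles the last with '.' between the halves.
One more doubling of G.G.G.G.G.G.G.G gives the answer.

G.G.G.G.G.G.G.G.G.G.G.G.G.G.G.G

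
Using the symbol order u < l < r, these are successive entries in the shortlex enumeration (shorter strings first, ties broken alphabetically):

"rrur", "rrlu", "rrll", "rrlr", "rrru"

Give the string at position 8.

uuuuu

Continuing the enumeration 3 steps past rrru: rrru → rrrl → rrrr → (answer).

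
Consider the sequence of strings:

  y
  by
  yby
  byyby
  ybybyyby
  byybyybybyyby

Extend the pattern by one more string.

ybybyybybyybyybybyyby

Each term (from the third on) is the two preceding terms concatenated in order: term 3 = y·by = yby.
So term 7 is ybybyyby·byybyybybyyby.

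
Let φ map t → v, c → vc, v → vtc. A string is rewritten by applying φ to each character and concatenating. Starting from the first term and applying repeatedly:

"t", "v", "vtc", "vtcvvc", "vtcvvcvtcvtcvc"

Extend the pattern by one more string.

Replace each of the 14 characters of vtcvvcvtcvtcvc in place — vtc v vc vtc vtc vc vtc v vc vtc v vc vtc vc — and concatenate.

vtcvvcvtcvtcvcvtcvvcvtcvvcvtcvc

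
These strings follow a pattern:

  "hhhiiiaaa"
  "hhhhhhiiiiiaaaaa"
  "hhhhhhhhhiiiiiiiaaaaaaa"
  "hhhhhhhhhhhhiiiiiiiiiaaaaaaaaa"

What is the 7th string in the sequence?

Term n consists of 3n h's, followed by 2n+1 i's, followed by 2n+1 a's (n = 1, 2, …).
At n = 7 the blocks have lengths 21, 15, 15.

hhhhhhhhhhhhhhhhhhhhhiiiiiiiiiiiiiiiaaaaaaaaaaaaaaa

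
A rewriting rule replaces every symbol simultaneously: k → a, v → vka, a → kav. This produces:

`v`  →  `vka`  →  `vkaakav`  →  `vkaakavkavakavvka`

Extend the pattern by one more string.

φ(vkaakavkavakavvka) expands symbol-by-symbol to vka a kav kav a kav vka a kav vka kav a kav vka vka a kav; joining the 17 pieces gives the next term.

vkaakavkavakavvkaakavvkakavakavvkavkaakav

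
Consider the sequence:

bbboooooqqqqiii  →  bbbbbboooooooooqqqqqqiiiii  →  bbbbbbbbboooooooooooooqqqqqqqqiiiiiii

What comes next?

bbbbbbbbbbbboooooooooooooooooqqqqqqqqqqiiiiiiiii

Term n consists of 3n b's, followed by 4n+1 o's, followed by 2n+2 q's, followed by 2n+1 i's (n = 1, 2, …).
At n = 4 the blocks have lengths 12, 17, 10, 9.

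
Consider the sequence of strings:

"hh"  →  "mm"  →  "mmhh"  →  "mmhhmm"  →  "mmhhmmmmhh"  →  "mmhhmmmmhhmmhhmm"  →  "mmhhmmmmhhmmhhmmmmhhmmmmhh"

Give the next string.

Each term (from the third on) is the previous term followed by the one before it: term 3 = mm·hh = mmhh.
Continuing: mmhhmmmmhhmmhhmmmmhhmmmmhh · mmhhmmmmhhmmhhmm gives term 8.

mmhhmmmmhhmmhhmmmmhhmmmmhhmmhhmmmmhhmmhhmm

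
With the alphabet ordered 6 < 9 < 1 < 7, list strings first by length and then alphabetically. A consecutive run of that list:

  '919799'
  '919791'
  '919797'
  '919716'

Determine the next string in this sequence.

Treat 919716 as a base-4 numeral over the given alphabet and add one, carrying through any trailing 7's.

919719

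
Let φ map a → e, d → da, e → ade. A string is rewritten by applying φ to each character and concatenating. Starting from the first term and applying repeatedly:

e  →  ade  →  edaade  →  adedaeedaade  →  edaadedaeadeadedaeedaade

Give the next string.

adedaeedaadedaeadeedaadeedaadedaeadeadedaeedaade

Applying the rule to each of the 24 symbols of edaadedaeadeadedaeedaade gives the pieces ade da e e da ade da e ade e da ade e da ade da e ade ade da e e da ade, which concatenate to the answer.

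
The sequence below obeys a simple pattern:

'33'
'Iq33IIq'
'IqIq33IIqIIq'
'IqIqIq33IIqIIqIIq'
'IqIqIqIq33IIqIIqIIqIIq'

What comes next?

IqIqIqIqIq33IIqIIqIIqIIqIIq

s(k+1) = Iq·s(k)·IIq, so each term gains Iq as a prefix and IIq as a suffix.
One more step from IqIqIqIq33IIqIIqIIqIIq gives the answer.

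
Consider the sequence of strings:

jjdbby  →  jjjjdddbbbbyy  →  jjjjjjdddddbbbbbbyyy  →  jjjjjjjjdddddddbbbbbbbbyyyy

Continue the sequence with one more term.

The n-th term is 2n j's then 2n-1 d's then 2n b's then n y's (n = 1, 2, …).
For the next term, n = 5, so the run lengths are 10, 9, 10, 5.

jjjjjjjjjjdddddddddbbbbbbbbbbyyyyy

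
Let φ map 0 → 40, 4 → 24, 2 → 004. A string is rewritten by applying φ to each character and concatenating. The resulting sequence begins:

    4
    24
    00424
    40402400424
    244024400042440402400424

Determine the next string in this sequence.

00424244000424244040402400424244024400042440402400424

φ(244024400042440402400424) expands symbol-by-symbol to 004 24 24 40 004 24 24 40 40 40 24 004 24 24 40 24 40 004 24 40 40 24 004 24; joining the 24 pieces gives the next term.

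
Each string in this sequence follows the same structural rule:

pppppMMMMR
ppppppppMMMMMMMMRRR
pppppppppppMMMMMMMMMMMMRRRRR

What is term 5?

pppppppppppppppppMMMMMMMMMMMMMMMMMMMMRRRRRRRRR

Term n consists of 3n+2 p's, followed by 4n M's, followed by 2n-1 R's (n = 1, 2, …).
At n = 5 the blocks have lengths 17, 20, 9.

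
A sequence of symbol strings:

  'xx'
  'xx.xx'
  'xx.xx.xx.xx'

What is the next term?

s(k+1) = s(k)·.·s(k) — each term doubles the last with '.' between the halves.
Doubling xx.xx.xx.xx with '.' between the halves:

xx.xx.xx.xx.xx.xx.xx.xx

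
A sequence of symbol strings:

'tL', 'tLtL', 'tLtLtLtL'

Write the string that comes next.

tLtLtLtLtLtLtLtL

s(k+1) = s(k)·s(k) — each term doubles the last.
So the next term is two copies of tLtLtLtL.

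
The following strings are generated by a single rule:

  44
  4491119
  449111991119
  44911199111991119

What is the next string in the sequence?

Every step adds 91119 to the end: s(k+1) = s(k)·91119.
One more step from 44911199111991119 gives the answer.

4491119911199111991119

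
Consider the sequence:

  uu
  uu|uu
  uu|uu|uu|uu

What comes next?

s(k+1) = s(k)·|·s(k) — each term doubles the last with '|' between the halves.
Doubling uu|uu|uu|uu with '|' between the halves:

uu|uu|uu|uu|uu|uu|uu|uu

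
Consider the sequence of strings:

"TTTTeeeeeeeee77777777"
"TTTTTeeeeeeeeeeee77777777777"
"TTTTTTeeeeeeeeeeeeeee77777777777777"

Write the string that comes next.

TTTTTTTeeeeeeeeeeeeeeeeee77777777777777777

Each string has the form T^{n+1} e^{3n} 7^{3n-1}, where the shown terms are n = 3, 4, 5.
For the next term, n = 6, so the run lengths are 7, 18, 17.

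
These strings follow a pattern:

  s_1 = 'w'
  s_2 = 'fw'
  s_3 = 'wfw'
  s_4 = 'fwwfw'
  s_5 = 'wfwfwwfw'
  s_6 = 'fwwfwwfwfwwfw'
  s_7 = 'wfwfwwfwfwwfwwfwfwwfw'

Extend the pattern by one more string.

fwwfwwfwfwwfwwfwfwwfwfwwfwwfwfwwfw

Each term (from the third on) is the two preceding terms concatenated in order: term 3 = w·fw = wfw.
Continuing: fwwfwwfwfwwfw · wfwfwwfwfwwfwwfwfwwfw gives term 8.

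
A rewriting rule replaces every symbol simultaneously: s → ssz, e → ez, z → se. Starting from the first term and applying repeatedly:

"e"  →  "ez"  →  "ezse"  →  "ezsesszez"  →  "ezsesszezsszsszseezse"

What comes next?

Rewriting the 21 symbols of ezsesszezsszsszseezse one by one yields ez se ssz ez ssz ssz se ez se ssz ssz se ssz ssz se ssz ez ez se ssz ez; concatenated:

ezsesszezsszsszseezsesszsszsesszsszsesszezezsesszez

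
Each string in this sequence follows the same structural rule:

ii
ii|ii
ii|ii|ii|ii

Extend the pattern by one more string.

s(k+1) = s(k)·|·s(k) — each term doubles the last with '|' between the halves.
So the next term is two copies of ii|ii|ii|ii with '|' between the halves.

ii|ii|ii|ii|ii|ii|ii|ii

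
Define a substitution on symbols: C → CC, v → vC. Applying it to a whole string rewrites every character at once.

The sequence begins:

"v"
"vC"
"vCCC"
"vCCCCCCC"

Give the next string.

Expanding vCCCCCCC: v→vC, C→CC, C→CC, C→CC, C→CC, C→CC, C→CC, C→CC. Concatenated: vC CC CC CC CC CC CC CC.

vCCCCCCCCCCCCCCC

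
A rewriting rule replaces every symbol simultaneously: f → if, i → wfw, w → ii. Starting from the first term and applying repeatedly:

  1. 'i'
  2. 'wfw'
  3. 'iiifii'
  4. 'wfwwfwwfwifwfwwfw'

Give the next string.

iiifiiiiifiiiiifiiwfwifiiifiiiiifii

Applying the rule to each of the 17 symbols of wfwwfwwfwifwfwwfw gives the pieces ii if ii ii if ii ii if ii wfw if ii if ii ii if ii, which concatenate to the answer.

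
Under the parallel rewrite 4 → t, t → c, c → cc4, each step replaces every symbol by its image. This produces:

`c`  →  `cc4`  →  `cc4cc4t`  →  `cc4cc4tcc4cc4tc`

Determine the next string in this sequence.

cc4cc4tcc4cc4tccc4cc4tcc4cc4tccc4

φ(cc4cc4tcc4cc4tc) expands symbol-by-symbol to cc4 cc4 t cc4 cc4 t c cc4 cc4 t cc4 cc4 t c cc4; joining the 15 pieces gives the next term.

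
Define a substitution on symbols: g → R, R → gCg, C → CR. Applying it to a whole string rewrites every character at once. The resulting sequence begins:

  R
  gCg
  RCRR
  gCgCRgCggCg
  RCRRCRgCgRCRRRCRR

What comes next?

gCgCRgCggCgCRgCgRCRRgCgCRgCggCggCgCRgCggCg

Applying the rule to each of the 17 symbols of RCRRCRgCgRCRRRCRR gives the pieces gCg CR gCg gCg CR gCg R CR R gCg CR gCg gCg gCg CR gCg gCg, which concatenate to the answer.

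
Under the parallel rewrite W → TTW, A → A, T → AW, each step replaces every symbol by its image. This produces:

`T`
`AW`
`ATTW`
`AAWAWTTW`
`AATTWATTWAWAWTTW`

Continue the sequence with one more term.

φ(AATTWATTWAWAWTTW) expands symbol-by-symbol to A A AW AW TTW A AW AW TTW A TTW A TTW AW AW TTW; joining the 16 pieces gives the next term.

AAAWAWTTWAAWAWTTWATTWATTWAWAWTTW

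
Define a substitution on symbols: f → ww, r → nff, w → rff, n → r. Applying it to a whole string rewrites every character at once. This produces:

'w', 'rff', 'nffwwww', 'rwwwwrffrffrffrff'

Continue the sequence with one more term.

nffrffrffrffrffnffwwwwnffwwwwnffwwwwnffwwww

Replace each of the 17 characters of rwwwwrffrffrffrff in place — nff rff rff rff rff nff ww ww nff ww ww nff ww ww nff ww ww — and concatenate.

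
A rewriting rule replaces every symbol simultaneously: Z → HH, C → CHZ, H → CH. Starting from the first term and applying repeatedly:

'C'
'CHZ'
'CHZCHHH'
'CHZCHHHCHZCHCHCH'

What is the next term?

Replace each of the 16 characters of CHZCHHHCHZCHCHCH in place — CHZ CH HH CHZ CH CH CH CHZ CH HH CHZ CH CHZ CH CHZ CH — and concatenate.

CHZCHHHCHZCHCHCHCHZCHHHCHZCHCHZCHCHZCH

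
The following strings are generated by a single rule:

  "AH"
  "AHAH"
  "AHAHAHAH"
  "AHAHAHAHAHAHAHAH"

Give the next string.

s(k+1) = s(k)·s(k) — each term doubles the last.
One more doubling of AHAHAHAHAHAHAHAH gives the answer.

AHAHAHAHAHAHAHAHAHAHAHAHAHAHAHAH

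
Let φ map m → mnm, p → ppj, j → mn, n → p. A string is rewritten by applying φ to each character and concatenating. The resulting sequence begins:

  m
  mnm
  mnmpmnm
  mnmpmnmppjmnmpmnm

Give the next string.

φ(mnmpmnmppjmnmpmnm) expands symbol-by-symbol to mnm p mnm ppj mnm p mnm ppj ppj mn mnm p mnm ppj mnm p mnm; joining the 17 pieces gives the next term.

mnmpmnmppjmnmpmnmppjppjmnmnmpmnmppjmnmpmnm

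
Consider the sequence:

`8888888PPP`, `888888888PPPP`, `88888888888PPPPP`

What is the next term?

Term n consists of 2n+1 8's, followed by n P's, where the shown terms are n = 3, 4, 5.
Setting n = 6 gives 13, 6 characters in each block.

8888888888888PPPPPP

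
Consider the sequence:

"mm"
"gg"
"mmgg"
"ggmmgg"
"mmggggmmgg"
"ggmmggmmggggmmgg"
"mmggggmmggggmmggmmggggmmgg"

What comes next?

ggmmggmmggggmmggmmggggmmggggmmggmmggggmmgg

From term 3 onward, concatenate the second-to-last term with the last: mm·gg = mmgg, gg·mmgg = ggmmgg, …
Continuing: ggmmggmmggggmmgg · mmggggmmggggmmggmmggggmmgg gives term 8.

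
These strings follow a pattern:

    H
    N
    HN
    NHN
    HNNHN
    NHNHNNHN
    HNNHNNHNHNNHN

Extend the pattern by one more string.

NHNHNNHNHNNHNNHNHNNHN

Each term (from the third on) is the two preceding terms concatenated in order: term 3 = H·N = HN.
The next term joins NHNHNNHN and HNNHNNHNHNNHN.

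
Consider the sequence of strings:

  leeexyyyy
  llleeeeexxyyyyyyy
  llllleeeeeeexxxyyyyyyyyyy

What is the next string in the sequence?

llllllleeeeeeeeexxxxyyyyyyyyyyyyy

Term n consists of 2n-1 l's, followed by 2n+1 e's, followed by n x's, followed by 3n+1 y's (n = 1, 2, …).
Setting n = 4 gives 7, 9, 4, 13 characters in each block.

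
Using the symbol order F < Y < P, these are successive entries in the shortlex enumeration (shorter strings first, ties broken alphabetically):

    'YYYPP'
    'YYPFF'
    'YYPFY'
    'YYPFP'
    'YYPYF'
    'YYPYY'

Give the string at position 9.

Stepping forward 3 times from YYPYY: YYPYY → YYPYP → YYPPF, then the target.

YYPPY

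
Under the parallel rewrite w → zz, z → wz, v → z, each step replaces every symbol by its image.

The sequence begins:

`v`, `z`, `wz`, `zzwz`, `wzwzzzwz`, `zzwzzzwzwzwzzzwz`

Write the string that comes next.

Replace each of the 16 characters of zzwzzzwzwzwzzzwz in place — wz wz zz wz wz wz zz wz zz wz zz wz wz wz zz wz — and concatenate.

wzwzzzwzwzwzzzwzzzwzzzwzwzwzzzwz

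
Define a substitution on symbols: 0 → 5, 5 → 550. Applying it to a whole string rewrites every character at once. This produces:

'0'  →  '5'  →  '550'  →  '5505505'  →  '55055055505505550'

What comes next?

Rewriting the 17 symbols of 55055055505505550 one by one yields 550 550 5 550 550 5 550 550 550 5 550 550 5 550 550 550 5; concatenated:

55055055505505550550550555055055505505505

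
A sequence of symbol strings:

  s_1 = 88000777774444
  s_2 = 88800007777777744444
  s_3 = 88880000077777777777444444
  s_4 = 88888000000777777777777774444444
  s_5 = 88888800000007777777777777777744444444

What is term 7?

88888888000000000777777777777777777777774444444444

Reading off run lengths: 8 runs 2, 3, 4, 5, 6; 0 runs 3, 4, 5, 6, 7; 7 runs 5, 8, 11, 14, 17; 4 runs 4, 5, 6, 7, 8 — each is linear in n, where the shown terms are n = 2, 3, 4, 5, 6.
Setting n = 8 gives 8, 9, 23, 10 characters in each block.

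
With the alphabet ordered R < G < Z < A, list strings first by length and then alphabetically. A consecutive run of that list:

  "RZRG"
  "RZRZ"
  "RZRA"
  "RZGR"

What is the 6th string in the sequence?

RZGZ

Stepping forward 2 times from RZGR: RZGR → RZGG, then the target.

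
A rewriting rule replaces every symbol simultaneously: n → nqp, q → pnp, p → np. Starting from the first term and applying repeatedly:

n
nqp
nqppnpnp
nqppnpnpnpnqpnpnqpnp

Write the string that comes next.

nqppnpnpnpnqpnpnqpnpnqpnpnqppnpnpnqpnpnqppnpnpnqpnp

φ(nqppnpnpnpnqpnpnqpnp) expands symbol-by-symbol to nqp pnp np np nqp np nqp np nqp np nqp pnp np nqp np nqp pnp np nqp np; joining the 20 pieces gives the next term.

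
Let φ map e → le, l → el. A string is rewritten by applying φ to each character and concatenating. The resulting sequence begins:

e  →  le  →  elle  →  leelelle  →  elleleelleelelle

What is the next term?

leelelleelleleelelleleelleelelle

Applying the rule to each of the 16 symbols of elleleelleelelle gives the pieces le el el le el le le el el le le el le el el le, which concatenate to the answer.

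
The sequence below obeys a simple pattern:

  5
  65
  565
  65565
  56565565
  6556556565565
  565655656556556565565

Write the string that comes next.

6556556565565565655656556556565565

Each term (from the third on) is the two preceding terms concatenated in order: term 3 = 5·65 = 565.
Continuing: 6556556565565 · 565655656556556565565 gives term 8.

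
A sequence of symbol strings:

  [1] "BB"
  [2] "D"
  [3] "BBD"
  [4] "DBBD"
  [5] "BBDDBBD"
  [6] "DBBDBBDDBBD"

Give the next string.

BBDDBBDDBBDBBDDBBD

Each term (from the third on) is the two preceding terms concatenated in order: term 3 = BB·D = BBD.
Continuing: BBDDBBD · DBBDBBDDBBD gives term 7.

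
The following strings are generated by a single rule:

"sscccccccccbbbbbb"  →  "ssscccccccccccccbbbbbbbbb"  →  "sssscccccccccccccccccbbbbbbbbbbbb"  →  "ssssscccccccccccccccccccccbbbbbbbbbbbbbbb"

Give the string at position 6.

Term n consists of n s's, followed by 4n+1 c's, followed by 3n b's, where the shown terms are n = 2, 3, 4, 5.
At n = 7 the blocks have lengths 7, 29, 21.

ssssssscccccccccccccccccccccccccccccbbbbbbbbbbbbbbbbbbbbb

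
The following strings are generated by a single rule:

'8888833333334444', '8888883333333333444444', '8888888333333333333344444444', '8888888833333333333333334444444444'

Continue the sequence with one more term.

8888888883333333333333333333444444444444

Term n consists of n+3 8's, followed by 3n+1 3's, followed by 2n 4's, where the shown terms are n = 2, 3, 4, 5.
Setting n = 6 gives 9, 19, 12 characters in each block.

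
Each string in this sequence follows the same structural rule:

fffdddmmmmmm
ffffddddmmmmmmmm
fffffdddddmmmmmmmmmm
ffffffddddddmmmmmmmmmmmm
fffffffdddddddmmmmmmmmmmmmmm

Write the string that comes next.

Each string has the form f^{n} d^{n} m^{2n}, where the shown terms are n = 3, 4, 5, 6, 7.
For the next term, n = 8, so the run lengths are 8, 8, 16.

ffffffffddddddddmmmmmmmmmmmmmmmm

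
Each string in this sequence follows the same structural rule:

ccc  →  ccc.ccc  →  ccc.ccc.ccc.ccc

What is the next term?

s(k+1) = s(k)·.·s(k) — each term doubles the last with '.' between the halves.
One more doubling of ccc.ccc.ccc.ccc gives the answer.

ccc.ccc.ccc.ccc.ccc.ccc.ccc.ccc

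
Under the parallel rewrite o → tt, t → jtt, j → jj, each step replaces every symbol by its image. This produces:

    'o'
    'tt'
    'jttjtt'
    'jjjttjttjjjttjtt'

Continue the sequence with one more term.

Replace each of the 16 characters of jjjttjttjjjttjtt in place — jj jj jj jtt jtt jj jtt jtt jj jj jj jtt jtt jj jtt jtt — and concatenate.

jjjjjjjttjttjjjttjttjjjjjjjttjttjjjttjtt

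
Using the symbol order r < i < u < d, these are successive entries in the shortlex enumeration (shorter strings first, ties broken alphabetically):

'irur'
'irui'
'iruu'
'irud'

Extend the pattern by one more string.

Treat irud as a base-4 numeral over the given alphabet and add one, carrying through any trailing d's.

irdr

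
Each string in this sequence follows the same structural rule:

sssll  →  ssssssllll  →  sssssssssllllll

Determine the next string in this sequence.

ssssssssssssllllllll

Reading off run lengths: s runs 3, 6, 9; l runs 2, 4, 6 — each is linear in n (n = 1, 2, …).
Setting n = 4 gives 12, 8 characters in each block.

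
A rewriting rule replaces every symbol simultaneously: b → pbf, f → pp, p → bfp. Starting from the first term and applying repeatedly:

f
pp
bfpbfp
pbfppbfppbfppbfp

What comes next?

Rewriting the 16 symbols of pbfppbfppbfppbfp one by one yields bfp pbf pp bfp bfp pbf pp bfp bfp pbf pp bfp bfp pbf pp bfp; concatenated:

bfppbfppbfpbfppbfppbfpbfppbfppbfpbfppbfppbfp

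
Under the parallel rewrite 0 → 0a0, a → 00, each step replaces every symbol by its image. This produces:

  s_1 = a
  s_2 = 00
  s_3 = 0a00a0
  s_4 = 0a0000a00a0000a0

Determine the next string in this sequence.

Applying the rule to each of the 16 symbols of 0a0000a00a0000a0 gives the pieces 0a0 00 0a0 0a0 0a0 0a0 00 0a0 0a0 00 0a0 0a0 0a0 0a0 00 0a0, which concatenate to the answer.

0a0000a00a00a00a0000a00a0000a00a00a00a0000a0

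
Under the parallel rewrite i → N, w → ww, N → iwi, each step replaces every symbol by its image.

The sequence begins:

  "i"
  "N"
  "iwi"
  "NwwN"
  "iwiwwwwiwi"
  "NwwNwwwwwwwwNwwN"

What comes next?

Rewriting the 16 symbols of NwwNwwwwwwwwNwwN one by one yields iwi ww ww iwi ww ww ww ww ww ww ww ww iwi ww ww iwi; concatenated:

iwiwwwwiwiwwwwwwwwwwwwwwwwiwiwwwwiwi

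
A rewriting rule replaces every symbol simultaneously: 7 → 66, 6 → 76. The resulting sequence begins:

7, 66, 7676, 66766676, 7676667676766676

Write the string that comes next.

Rewriting the 16 symbols of 7676667676766676 one by one yields 66 76 66 76 76 76 66 76 66 76 66 76 76 76 66 76; concatenated:

66766676767666766676667676766676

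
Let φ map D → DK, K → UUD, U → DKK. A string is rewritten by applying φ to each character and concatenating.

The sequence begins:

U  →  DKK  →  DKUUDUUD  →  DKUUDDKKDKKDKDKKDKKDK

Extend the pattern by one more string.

Replace each of the 21 characters of DKUUDDKKDKKDKDKKDKKDK in place — DK UUD DKK DKK DK DK UUD UUD DK UUD UUD DK UUD DK UUD UUD DK UUD UUD DK UUD — and concatenate.

DKUUDDKKDKKDKDKUUDUUDDKUUDUUDDKUUDDKUUDUUDDKUUDUUDDKUUD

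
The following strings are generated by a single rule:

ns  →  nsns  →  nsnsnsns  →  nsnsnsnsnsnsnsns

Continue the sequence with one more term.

Every step duplicates the string.
One more doubling of nsnsnsnsnsnsnsns gives the answer.

nsnsnsnsnsnsnsnsnsnsnsnsnsnsnsns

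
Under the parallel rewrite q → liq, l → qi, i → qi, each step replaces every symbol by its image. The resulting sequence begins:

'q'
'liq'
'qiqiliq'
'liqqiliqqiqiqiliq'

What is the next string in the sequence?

Applying the rule to each of the 17 symbols of liqqiliqqiqiqiliq gives the pieces qi qi liq liq qi qi qi liq liq qi liq qi liq qi qi qi liq, which concatenate to the answer.

qiqiliqliqqiqiqiliqliqqiliqqiliqqiqiqiliq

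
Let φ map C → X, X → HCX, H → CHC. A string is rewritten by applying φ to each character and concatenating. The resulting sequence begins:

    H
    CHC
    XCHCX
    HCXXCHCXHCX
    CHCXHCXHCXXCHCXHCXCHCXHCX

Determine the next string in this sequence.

Rewriting the 25 symbols of CHCXHCXHCXXCHCXHCXCHCXHCX one by one yields X CHC X HCX CHC X HCX CHC X HCX HCX X CHC X HCX CHC X HCX X CHC X HCX CHC X HCX; concatenated:

XCHCXHCXCHCXHCXCHCXHCXHCXXCHCXHCXCHCXHCXXCHCXHCXCHCXHCX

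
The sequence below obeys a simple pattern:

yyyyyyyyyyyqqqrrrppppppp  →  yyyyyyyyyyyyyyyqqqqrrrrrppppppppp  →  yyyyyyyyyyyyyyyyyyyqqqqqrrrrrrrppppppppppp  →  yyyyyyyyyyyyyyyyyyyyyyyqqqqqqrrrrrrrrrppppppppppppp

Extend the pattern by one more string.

Reading off run lengths: y runs 11, 15, 19, 23; q runs 3, 4, 5, 6; r runs 3, 5, 7, 9; p runs 7, 9, 11, 13 — each is linear in n, where the shown terms are n = 2, 3, 4, 5.
For the next term, n = 6, so the run lengths are 27, 7, 11, 15.

yyyyyyyyyyyyyyyyyyyyyyyyyyyqqqqqqqrrrrrrrrrrrppppppppppppppp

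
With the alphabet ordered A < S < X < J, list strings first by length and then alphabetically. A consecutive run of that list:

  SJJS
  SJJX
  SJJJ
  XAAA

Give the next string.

XAAS

Treat XAAA as a base-4 numeral over the given alphabet and add one, carrying through any trailing J's.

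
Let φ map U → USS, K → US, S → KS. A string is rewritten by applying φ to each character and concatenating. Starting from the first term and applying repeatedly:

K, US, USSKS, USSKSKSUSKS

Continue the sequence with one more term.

Rewriting each symbol of USSKSKSUSKS: U→USS, S→KS, S→KS, K→US, S→KS, K→US, S→KS, U→USS, S→KS, K→US, S→KS, which concatenates to USS KS KS US KS US KS USS KS US KS.

USSKSKSUSKSUSKSUSSKSUSKS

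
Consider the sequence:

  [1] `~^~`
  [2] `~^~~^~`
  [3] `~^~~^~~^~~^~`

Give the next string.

s(k+1) = s(k)·s(k) — each term doubles the last.
Doubling ~^~~^~~^~~^~:

~^~~^~~^~~^~~^~~^~~^~~^~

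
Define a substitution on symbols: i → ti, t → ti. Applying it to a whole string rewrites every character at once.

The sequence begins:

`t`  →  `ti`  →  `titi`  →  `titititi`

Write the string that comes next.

Apply φ to titititi symbol by symbol: t→ti, i→ti, t→ti, i→ti, t→ti, i→ti, t→ti, i→ti; joined: ti ti ti ti ti ti ti ti.

titititititititi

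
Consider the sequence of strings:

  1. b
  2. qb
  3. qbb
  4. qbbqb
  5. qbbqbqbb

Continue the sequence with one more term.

From term 3 onward, concatenate the last term with the second-to-last: qb·b = qbb, qbb·qb = qbbqb, …
The next term joins qbbqbqbb and qbbqb.

qbbqbqbbqbbqb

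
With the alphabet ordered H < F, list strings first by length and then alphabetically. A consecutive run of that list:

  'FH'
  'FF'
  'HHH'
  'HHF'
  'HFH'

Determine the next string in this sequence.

HFF

Find the rightmost character of HFH below F, bump it to the next letter, and reset everything to its right to H.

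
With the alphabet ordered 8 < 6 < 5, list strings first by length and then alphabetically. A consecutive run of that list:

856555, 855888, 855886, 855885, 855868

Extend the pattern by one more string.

Treat 855868 as a base-3 numeral over the given alphabet and add one, carrying through any trailing 5's.

855866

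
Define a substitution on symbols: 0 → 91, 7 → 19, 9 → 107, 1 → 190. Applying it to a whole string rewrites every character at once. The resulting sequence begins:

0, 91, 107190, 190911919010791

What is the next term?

19010791107190190107190107911909119107190

Applying the rule to each of the 15 symbols of 190911919010791 gives the pieces 190 107 91 107 190 190 107 190 107 91 190 91 19 107 190, which concatenate to the answer.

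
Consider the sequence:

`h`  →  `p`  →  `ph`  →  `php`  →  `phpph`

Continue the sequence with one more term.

phpphphp

This is a Fibonacci-style word recurrence s(k) = s(k−1)·s(k−2): e.g. p·h = ph.
So term 6 is phpph·php.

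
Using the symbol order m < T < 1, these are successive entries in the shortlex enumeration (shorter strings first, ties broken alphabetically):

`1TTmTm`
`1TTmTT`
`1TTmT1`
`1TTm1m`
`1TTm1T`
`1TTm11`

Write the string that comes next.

The successor of 1TTm11 increments the rightmost position that isn't already 1 and resets every position after it to m.

1TTTmm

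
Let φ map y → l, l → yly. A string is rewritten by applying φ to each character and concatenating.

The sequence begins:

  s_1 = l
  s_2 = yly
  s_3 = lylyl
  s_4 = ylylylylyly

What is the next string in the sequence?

lylylylylylylylylylyl

Apply φ to ylylylylyly symbol by symbol: y→l, l→yly, y→l, l→yly, y→l, l→yly, y→l, l→yly, y→l, l→yly, y→l; joined: l yly l yly l yly l yly l yly l.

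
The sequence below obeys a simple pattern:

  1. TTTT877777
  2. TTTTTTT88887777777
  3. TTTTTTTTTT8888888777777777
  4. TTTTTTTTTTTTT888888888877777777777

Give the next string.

Each string has the form T^{3n+1} 8^{3n-2} 7^{2n+3} (n = 1, 2, …).
For the next term, n = 5, so the run lengths are 16, 13, 13.

TTTTTTTTTTTTTTTT88888888888887777777777777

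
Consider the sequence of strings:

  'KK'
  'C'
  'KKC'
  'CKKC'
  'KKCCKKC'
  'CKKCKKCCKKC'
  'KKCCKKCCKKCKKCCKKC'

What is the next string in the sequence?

CKKCKKCCKKCKKCCKKCCKKCKKCCKKC

This is a Fibonacci-style word recurrence s(k) = s(k−2)·s(k−1): e.g. KK·C = KKC.
So term 8 is CKKCKKCCKKC·KKCCKKCCKKCKKCCKKC.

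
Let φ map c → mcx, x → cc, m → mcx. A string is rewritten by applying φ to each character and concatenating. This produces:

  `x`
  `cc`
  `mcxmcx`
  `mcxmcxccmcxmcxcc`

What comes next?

mcxmcxccmcxmcxccmcxmcxmcxmcxccmcxmcxccmcxmcx

Applying the rule to each of the 16 symbols of mcxmcxccmcxmcxcc gives the pieces mcx mcx cc mcx mcx cc mcx mcx mcx mcx cc mcx mcx cc mcx mcx, which concatenate to the answer.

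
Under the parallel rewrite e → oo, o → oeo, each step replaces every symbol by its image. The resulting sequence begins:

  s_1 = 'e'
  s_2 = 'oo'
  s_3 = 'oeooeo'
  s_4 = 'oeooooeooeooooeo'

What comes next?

oeooooeooeooeooeooooeooeooooeooeooeooeooooeo

φ(oeooooeooeooooeo) expands symbol-by-symbol to oeo oo oeo oeo oeo oeo oo oeo oeo oo oeo oeo oeo oeo oo oeo; joining the 16 pieces gives the next term.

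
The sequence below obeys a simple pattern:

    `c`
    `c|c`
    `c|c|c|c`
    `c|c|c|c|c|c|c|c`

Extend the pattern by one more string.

Each string is two copies of the previous one joined by '|'.
Doubling c|c|c|c|c|c|c|c with '|' between the halves:

c|c|c|c|c|c|c|c|c|c|c|c|c|c|c|c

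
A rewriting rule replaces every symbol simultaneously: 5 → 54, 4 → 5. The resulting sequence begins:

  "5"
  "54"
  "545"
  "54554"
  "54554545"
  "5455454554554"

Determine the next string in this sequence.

545545455455454554545

φ(5455454554554) expands symbol-by-symbol to 54 5 54 54 5 54 5 54 54 5 54 54 5; joining the 13 pieces gives the next term.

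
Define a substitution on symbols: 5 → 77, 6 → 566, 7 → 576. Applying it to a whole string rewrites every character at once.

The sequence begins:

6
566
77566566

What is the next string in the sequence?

Rewriting each symbol of 77566566: 7→576, 7→576, 5→77, 6→566, 6→566, 5→77, 6→566, 6→566, which concatenates to 576 576 77 566 566 77 566 566.

5765767756656677566566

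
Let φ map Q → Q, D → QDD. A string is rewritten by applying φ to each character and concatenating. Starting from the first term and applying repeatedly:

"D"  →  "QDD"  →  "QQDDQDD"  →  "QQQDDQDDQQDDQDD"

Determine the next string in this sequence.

Applying the rule to each of the 15 symbols of QQQDDQDDQQDDQDD gives the pieces Q Q Q QDD QDD Q QDD QDD Q Q QDD QDD Q QDD QDD, which concatenate to the answer.

QQQQDDQDDQQDDQDDQQQDDQDDQQDDQDD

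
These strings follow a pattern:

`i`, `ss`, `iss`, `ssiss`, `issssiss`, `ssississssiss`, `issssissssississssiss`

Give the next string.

This is a Fibonacci-style word recurrence s(k) = s(k−2)·s(k−1): e.g. i·ss = iss.
The next term joins ssississssiss and issssissssississssiss.

ssississssississssissssississssiss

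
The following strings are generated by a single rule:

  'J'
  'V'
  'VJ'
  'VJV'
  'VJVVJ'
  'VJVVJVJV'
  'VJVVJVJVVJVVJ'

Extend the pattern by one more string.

VJVVJVJVVJVVJVJVVJVJV

This is a Fibonacci-style word recurrence s(k) = s(k−1)·s(k−2): e.g. V·J = VJ.
Continuing: VJVVJVJVVJVVJ · VJVVJVJV gives term 8.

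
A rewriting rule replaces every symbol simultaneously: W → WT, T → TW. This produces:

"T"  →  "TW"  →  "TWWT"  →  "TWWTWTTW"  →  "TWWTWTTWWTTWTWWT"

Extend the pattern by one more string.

φ(TWWTWTTWWTTWTWWT) expands symbol-by-symbol to TW WT WT TW WT TW TW WT WT TW TW WT TW WT WT TW; joining the 16 pieces gives the next term.

TWWTWTTWWTTWTWWTWTTWTWWTTWWTWTTW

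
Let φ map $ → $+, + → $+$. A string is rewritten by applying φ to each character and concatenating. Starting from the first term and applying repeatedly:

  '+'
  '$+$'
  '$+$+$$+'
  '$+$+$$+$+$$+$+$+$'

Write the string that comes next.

Applying the rule to each of the 17 symbols of $+$+$$+$+$$+$+$+$ gives the pieces $+ $+$ $+ $+$ $+ $+ $+$ $+ $+$ $+ $+ $+$ $+ $+$ $+ $+$ $+, which concatenate to the answer.

$+$+$$+$+$$+$+$+$$+$+$$+$+$+$$+$+$$+$+$$+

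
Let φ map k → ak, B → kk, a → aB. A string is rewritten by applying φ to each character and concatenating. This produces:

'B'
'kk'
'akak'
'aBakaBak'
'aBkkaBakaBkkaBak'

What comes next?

Rewriting the 16 symbols of aBkkaBakaBkkaBak one by one yields aB kk ak ak aB kk aB ak aB kk ak ak aB kk aB ak; concatenated:

aBkkakakaBkkaBakaBkkakakaBkkaBak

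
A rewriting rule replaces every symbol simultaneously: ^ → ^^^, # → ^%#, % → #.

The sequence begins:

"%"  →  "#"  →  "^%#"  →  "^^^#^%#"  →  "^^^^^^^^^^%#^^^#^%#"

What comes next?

^^^^^^^^^^^^^^^^^^^^^^^^^^^^^^#^%#^^^^^^^^^^%#^^^#^%#

φ(^^^^^^^^^^%#^^^#^%#) expands symbol-by-symbol to ^^^ ^^^ ^^^ ^^^ ^^^ ^^^ ^^^ ^^^ ^^^ ^^^ # ^%# ^^^ ^^^ ^^^ ^%# ^^^ # ^%#; joining the 19 pieces gives the next term.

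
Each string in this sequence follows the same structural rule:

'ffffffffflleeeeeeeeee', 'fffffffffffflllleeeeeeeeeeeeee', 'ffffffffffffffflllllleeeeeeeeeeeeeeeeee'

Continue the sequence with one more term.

fffffffffffffffffflllllllleeeeeeeeeeeeeeeeeeeeee

The n-th term is 3n+3 f's then 2n-2 l's then 4n+2 e's, where the shown terms are n = 2, 3, 4.
Setting n = 5 gives 18, 8, 22 characters in each block.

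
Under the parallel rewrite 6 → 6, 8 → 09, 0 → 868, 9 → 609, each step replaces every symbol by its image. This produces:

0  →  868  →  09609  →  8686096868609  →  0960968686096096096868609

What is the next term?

86860968686096096096868609686860968686096096096868609

Replace each of the 25 characters of 0960968686096096096868609 in place — 868 609 6 868 609 6 09 6 09 6 868 609 6 868 609 6 868 609 6 09 6 09 6 868 609 — and concatenate.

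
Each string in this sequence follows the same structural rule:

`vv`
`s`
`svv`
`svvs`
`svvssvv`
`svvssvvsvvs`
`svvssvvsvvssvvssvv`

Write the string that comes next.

svvssvvsvvssvvssvvsvvssvvsvvs

From term 3 onward, concatenate the last term with the second-to-last: s·vv = svv, svv·s = svvs, …
Continuing: svvssvvsvvssvvssvv · svvssvvsvvs gives term 8.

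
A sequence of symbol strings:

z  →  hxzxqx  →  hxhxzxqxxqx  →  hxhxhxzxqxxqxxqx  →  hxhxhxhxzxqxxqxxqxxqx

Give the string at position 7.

hxhxhxhxhxhxzxqxxqxxqxxqxxqxxqx

Every step adds hx to the front and xqx to the end of the previous string.
From hxhxhxhxzxqxxqxxqxxqx, 2 further steps: hxhxhxhxzxqxxqxxqxxqx → hxhxhxhxhxzxqxxqxxqxxqxxqx → (answer).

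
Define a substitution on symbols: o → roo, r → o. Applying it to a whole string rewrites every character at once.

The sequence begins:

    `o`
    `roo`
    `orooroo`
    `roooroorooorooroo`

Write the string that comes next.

Replace each of the 17 characters of roooroorooorooroo in place — o roo roo roo o roo roo o roo roo roo o roo roo o roo roo — and concatenate.

orooroorooorooroooroorooroooroorooorooroo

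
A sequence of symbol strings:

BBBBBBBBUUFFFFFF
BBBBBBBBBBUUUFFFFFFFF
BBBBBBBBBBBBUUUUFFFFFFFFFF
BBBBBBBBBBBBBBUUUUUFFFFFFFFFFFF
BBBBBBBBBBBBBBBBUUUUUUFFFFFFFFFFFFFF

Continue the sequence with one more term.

BBBBBBBBBBBBBBBBBBUUUUUUUFFFFFFFFFFFFFFFF

The n-th term is 2n+2 B's then n-1 U's then 2n F's, where the shown terms are n = 3, 4, 5, 6, 7.
For the next term, n = 8, so the run lengths are 18, 7, 16.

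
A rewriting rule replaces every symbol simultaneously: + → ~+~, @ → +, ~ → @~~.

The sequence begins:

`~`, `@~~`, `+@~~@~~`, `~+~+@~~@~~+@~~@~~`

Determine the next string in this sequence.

Replace each of the 17 characters of ~+~+@~~@~~+@~~@~~ in place — @~~ ~+~ @~~ ~+~ + @~~ @~~ + @~~ @~~ ~+~ + @~~ @~~ + @~~ @~~ — and concatenate.

@~~~+~@~~~+~+@~~@~~+@~~@~~~+~+@~~@~~+@~~@~~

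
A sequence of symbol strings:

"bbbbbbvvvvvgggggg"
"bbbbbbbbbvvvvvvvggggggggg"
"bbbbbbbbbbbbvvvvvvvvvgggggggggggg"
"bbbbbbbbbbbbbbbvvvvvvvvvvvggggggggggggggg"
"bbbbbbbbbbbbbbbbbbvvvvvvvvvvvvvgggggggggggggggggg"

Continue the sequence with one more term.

Reading off run lengths: b runs 6, 9, 12, 15, 18; v runs 5, 7, 9, 11, 13; g runs 6, 9, 12, 15, 18 — each is linear in n, where the shown terms are n = 2, 3, 4, 5, 6.
Setting n = 7 gives 21, 15, 21 characters in each block.

bbbbbbbbbbbbbbbbbbbbbvvvvvvvvvvvvvvvggggggggggggggggggggg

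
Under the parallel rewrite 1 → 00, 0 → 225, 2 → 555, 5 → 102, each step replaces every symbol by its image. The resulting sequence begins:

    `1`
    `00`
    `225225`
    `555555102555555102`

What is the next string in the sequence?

1021021021021021020022555510210210210210210200225555

φ(555555102555555102) expands symbol-by-symbol to 102 102 102 102 102 102 00 225 555 102 102 102 102 102 102 00 225 555; joining the 18 pieces gives the next term.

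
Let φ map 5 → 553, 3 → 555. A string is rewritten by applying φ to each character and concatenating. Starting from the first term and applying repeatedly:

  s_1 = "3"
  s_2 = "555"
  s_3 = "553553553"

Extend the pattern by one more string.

553553555553553555553553555

Expanding 553553553: 5→553, 5→553, 3→555, 5→553, 5→553, 3→555, 5→553, 5→553, 3→555. Concatenated: 553 553 555 553 553 555 553 553 555.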